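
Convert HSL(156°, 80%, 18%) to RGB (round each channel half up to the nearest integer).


H=156°, S=0.80, L=0.18
C = (1-|2L-1|)×S = (1-|-0.64|)×0.80 = 0.288
H' = H/60 = 156/60 ≈ 2.6000; X = C×(1-|H' mod 2 - 1|) = 0.1728
m = L - C/2 = 0.18 - 0.144 = 0.036
Sector ⌊H'⌋ = 2 → (R',G',B') = (0.0, 0.288, 0.1728)
RGB = ((R'+m)×255, (G'+m)×255, (B'+m)×255) = (9.18, 82.62, 53.244)
Round half up → RGB(9, 83, 53)


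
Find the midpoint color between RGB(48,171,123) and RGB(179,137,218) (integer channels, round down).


Midpoint: each channel = ⌊(C₁+C₂)/2⌋
R: ⌊(48+179)/2⌋ = 113
G: ⌊(171+137)/2⌋ = 154
B: ⌊(123+218)/2⌋ = 170
= RGB(113, 154, 170)


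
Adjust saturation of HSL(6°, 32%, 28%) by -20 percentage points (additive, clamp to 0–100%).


Original S = 32%
Adjustment = -20 percentage points
New S = 32 + (-20) = 12
Clamp to [0, 100] → 12
= HSL(6°, 12%, 28%)


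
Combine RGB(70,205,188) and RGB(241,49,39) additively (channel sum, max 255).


Additive: each channel = min(255, C₁+C₂)
R: 70+241 = 311 → 255
G: 205+49 = 254 → 254
B: 188+39 = 227 → 227
= RGB(255, 254, 227)


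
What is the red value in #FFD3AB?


Color: #FFD3AB
R = FF = 255
G = D3 = 211
B = AB = 171
Red = 255


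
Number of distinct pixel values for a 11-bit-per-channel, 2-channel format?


Total bits = 11 bits/channel × 2 channels = 22 bits
Distinct pixel values = 2^22
= 4,194,304 pixel values


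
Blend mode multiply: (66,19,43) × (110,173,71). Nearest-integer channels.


Multiply: C = A×B/255, rounded to nearest integer
R: 66×110/255 = 7260/255 ≈ 28.471 → 28
G: 19×173/255 = 3287/255 ≈ 12.890 → 13
B: 43×71/255 = 3053/255 ≈ 11.973 → 12
= RGB(28, 13, 12)


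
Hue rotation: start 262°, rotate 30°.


New hue = (H + rotation) mod 360
New hue = (262 + 30) mod 360
= 292 mod 360
= 292°


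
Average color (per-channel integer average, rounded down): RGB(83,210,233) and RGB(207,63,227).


Midpoint: each channel = ⌊(C₁+C₂)/2⌋
R: ⌊(83+207)/2⌋ = 145
G: ⌊(210+63)/2⌋ = 136
B: ⌊(233+227)/2⌋ = 230
= RGB(145, 136, 230)


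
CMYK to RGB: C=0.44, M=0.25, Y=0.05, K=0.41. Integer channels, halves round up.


R = 255 × (1-C) × (1-K) = 255 × 0.56 × 0.59 = 84.252 → 84
G = 255 × (1-M) × (1-K) = 255 × 0.75 × 0.59 = 112.8375 → 113
B = 255 × (1-Y) × (1-K) = 255 × 0.95 × 0.59 = 142.9275 → 143
= RGB(84, 113, 143)


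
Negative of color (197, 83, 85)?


Invert: (255-R, 255-G, 255-B)
R: 255-197 = 58
G: 255-83 = 172
B: 255-85 = 170
= RGB(58, 172, 170)


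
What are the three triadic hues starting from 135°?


Triadic: equally spaced at 120° intervals
H1 = 135°
H2 = (135 + 120) mod 360 = 255°
H3 = (135 + 240) mod 360 = 15°
Triadic = 135°, 255°, 15°


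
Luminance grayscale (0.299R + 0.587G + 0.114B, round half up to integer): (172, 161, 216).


Gray = 0.299×R + 0.587×G + 0.114×B
Gray = 0.299×172 + 0.587×161 + 0.114×216
Gray = 51.428 + 94.507 + 24.624
Gray = 170.559 → round half up → 171
Gray = 171


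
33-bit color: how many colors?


Colors = 2^bits = 2^33
= 8,589,934,592 colors


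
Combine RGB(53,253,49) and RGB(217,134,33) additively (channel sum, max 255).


Additive: each channel = min(255, C₁+C₂)
R: 53+217 = 270 → 255
G: 253+134 = 387 → 255
B: 49+33 = 82 → 82
= RGB(255, 255, 82)


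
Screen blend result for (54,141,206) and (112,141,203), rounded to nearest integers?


Screen: C = 255 - (255-A)×(255-B)/255, rounded to nearest integer
R: 255 - (255-54)×(255-112)/255 = 255 - 28743/255 ≈ 255 - 112.718 = 142.282 → 142
G: 255 - (255-141)×(255-141)/255 = 255 - 12996/255 ≈ 255 - 50.965 = 204.035 → 204
B: 255 - (255-206)×(255-203)/255 = 255 - 2548/255 ≈ 255 - 9.992 = 245.008 → 245
= RGB(142, 204, 245)


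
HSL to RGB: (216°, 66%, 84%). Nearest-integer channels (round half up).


H=216°, S=0.66, L=0.84
C = (1-|2L-1|)×S = (1-|0.68|)×0.66 = 0.2112
H' = H/60 = 216/60 ≈ 3.6000; X = C×(1-|H' mod 2 - 1|) = 0.08448
m = L - C/2 = 0.84 - 0.1056 = 0.7344
Sector ⌊H'⌋ = 3 → (R',G',B') = (0.0, 0.08448, 0.2112)
RGB = ((R'+m)×255, (G'+m)×255, (B'+m)×255) = (187.272, 208.8144, 241.128)
Round half up → RGB(187, 209, 241)


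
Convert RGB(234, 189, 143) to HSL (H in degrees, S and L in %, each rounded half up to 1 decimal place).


Normalize: R'=234/255≈0.9176, G'=189/255≈0.7412, B'=143/255≈0.5608
Max=234/255, Min=143/255, Δ=Max-Min=91/255
L = (Max+Min)/2 = (234+143)/510 = 377/510 = 0.73921… → L = 73.9%
L > 0.5 → S = Δ/(2-Max-Min) = 91/(510-234-143) = 91/133 = 0.68421… → S = 68.4%
(the 1/255 factors cancel in S and H, so raw channel differences can be used)
Max is R' → H = 60 × (((G-B)/Δ) mod 6) = 60 × (((189-143)/91) mod 6)
  46/91 = 0.5054…
  H = 60 × 0.5054… = 30.329…° → H = 30.3°
= HSL(30.3°, 68.4%, 73.9%)


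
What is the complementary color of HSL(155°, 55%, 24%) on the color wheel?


Complement = opposite side of color wheel = hue + 180°
H' = (155 + 180) mod 360 = 335°
S and L unchanged.
= HSL(335°, 55%, 24%)


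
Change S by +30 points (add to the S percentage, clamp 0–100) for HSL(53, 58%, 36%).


Original S = 58%
Adjustment = +30 percentage points
New S = 58 + (30) = 88
Clamp to [0, 100] → 88
= HSL(53°, 88%, 36%)


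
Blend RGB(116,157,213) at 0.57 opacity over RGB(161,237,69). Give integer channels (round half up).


C = α×F + (1-α)×B, with 1-α = 0.43
R: 0.57×116 + 0.43×161 = 66.12 + 69.23 = 135.35 → 135
G: 0.57×157 + 0.43×237 = 89.49 + 101.91 = 191.40 → 191
B: 0.57×213 + 0.43×69 = 121.41 + 29.67 = 151.08 → 151
= RGB(135, 191, 151)


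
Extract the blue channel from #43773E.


Color: #43773E
R = 43 = 67
G = 77 = 119
B = 3E = 62
Blue = 62


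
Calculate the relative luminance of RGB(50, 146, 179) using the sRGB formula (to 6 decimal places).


Linearize each channel (sRGB transfer function): c = v/255; c_lin = c/12.92 if c ≤ 0.04045, else ((c+0.055)/1.055)^2.4
  R: 50/255 ≈ 0.196078 > 0.04045 → ((0.196078+0.055)/1.055)^2.4 ≈ 0.031896
  G: 146/255 ≈ 0.572549 > 0.04045 → ((0.572549+0.055)/1.055)^2.4 ≈ 0.287441
  B: 179/255 ≈ 0.701961 > 0.04045 → ((0.701961+0.055)/1.055)^2.4 ≈ 0.450786
R_lin = 0.031896, G_lin = 0.287441, B_lin = 0.450786
L = 0.2126×R + 0.7152×G + 0.0722×B
L = 0.2126×0.031896 + 0.7152×0.287441 + 0.0722×0.450786
L ≈ 0.244906


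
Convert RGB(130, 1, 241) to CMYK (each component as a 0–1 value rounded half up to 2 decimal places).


R'=130/255≈0.5098, G'=1/255≈0.0039, B'=241/255≈0.9451
K = 1 - max(R',G',B') = 1 - 241/255 = 14/255 = 0.05490… → 0.05
(1-R'-K)/(1-K) simplifies to (max-R)/max with max = 241:
C = (241-130)/241 = 111/241 = 0.46058… → 0.46
M = (241-1)/241 = 240/241 = 0.99585… → 1.00
Y = (241-241)/241 = 0/241 = 0 → 0.00
= CMYK(0.46, 1.00, 0.00, 0.05)


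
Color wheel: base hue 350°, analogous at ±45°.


Base hue: 350°
Left analog: (350 - 45) mod 360 = 305°
Right analog: (350 + 45) mod 360 = 35°
Analogous hues = 305° and 35°


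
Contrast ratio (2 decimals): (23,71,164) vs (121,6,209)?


Linearize each sRGB channel c=v/255: c/12.92 if c ≤ 0.04045 else ((c+0.055)/1.055)^2.4
L = 0.2126×R_lin + 0.7152×G_lin + 0.0722×B_lin
Color 1 (23,71,164):
  R=23: 23/255≈0.0902 > 0.04045 → ((0.0902+0.055)/1.055)^2.4 ≈ 0.00857
  G=71: 71/255≈0.2784 > 0.04045 → ((0.2784+0.055)/1.055)^2.4 ≈ 0.06301
  B=164: 164/255≈0.6431 > 0.04045 → ((0.6431+0.055)/1.055)^2.4 ≈ 0.37124
  L1 = 0.2126×0.00857 + 0.7152×0.06301 + 0.0722×0.37124 ≈ 0.07369
Color 2 (121,6,209):
  R=121: 121/255≈0.4745 > 0.04045 → ((0.4745+0.055)/1.055)^2.4 ≈ 0.19120
  G=6: 6/255≈0.0235 ≤ 0.04045 → 0.0235/12.92 ≈ 0.00182
  B=209: 209/255≈0.8196 > 0.04045 → ((0.8196+0.055)/1.055)^2.4 ≈ 0.63760
  L2 = 0.2126×0.19120 + 0.7152×0.00182 + 0.0722×0.63760 ≈ 0.08799
Lighter = 0.08799, Darker = 0.07369
Ratio = (L_lighter + 0.05) / (L_darker + 0.05)
Ratio = (0.08799 + 0.05) / (0.07369 + 0.05) = 0.13799 / 0.12369 ≈ 1.1156
Ratio ≈ 1.12:1


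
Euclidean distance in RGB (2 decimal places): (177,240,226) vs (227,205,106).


d = √[(R₁-R₂)² + (G₁-G₂)² + (B₁-B₂)²]
d = √[(177-227)² + (240-205)² + (226-106)²]
d = √[2500 + 1225 + 14400]
d = √18125
d ≈ 134.63


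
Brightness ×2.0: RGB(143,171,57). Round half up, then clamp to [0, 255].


Multiply each channel by 2.0, round half up, clamp to [0, 255]
R: 143×2.0 = 286 → clamp → 255
G: 171×2.0 = 342 → clamp → 255
B: 57×2.0 = 114
= RGB(255, 255, 114)


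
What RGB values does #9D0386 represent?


9D → 157 (R)
03 → 3 (G)
86 → 134 (B)
= RGB(157, 3, 134)


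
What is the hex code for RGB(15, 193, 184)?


R = 15 → 0F (hex)
G = 193 → C1 (hex)
B = 184 → B8 (hex)
Hex = #0FC1B8


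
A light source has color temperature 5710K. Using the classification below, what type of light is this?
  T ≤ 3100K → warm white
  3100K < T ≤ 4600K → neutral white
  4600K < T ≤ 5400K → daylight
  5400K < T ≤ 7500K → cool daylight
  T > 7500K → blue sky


Temperature: 5710K
5400K < 5710K ≤ 7500K → cool daylight
Classification: cool daylight


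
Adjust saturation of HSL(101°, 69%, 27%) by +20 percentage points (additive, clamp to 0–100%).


Original S = 69%
Adjustment = +20 percentage points
New S = 69 + (20) = 89
Clamp to [0, 100] → 89
= HSL(101°, 89%, 27%)


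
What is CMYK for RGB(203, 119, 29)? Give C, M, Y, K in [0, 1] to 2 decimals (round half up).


R'=203/255≈0.7961, G'=119/255≈0.4667, B'=29/255≈0.1137
K = 1 - max(R',G',B') = 1 - 203/255 = 52/255 = 0.20392… → 0.20
(1-R'-K)/(1-K) simplifies to (max-R)/max with max = 203:
C = (203-203)/203 = 0/203 = 0 → 0.00
M = (203-119)/203 = 84/203 = 0.41379… → 0.41
Y = (203-29)/203 = 174/203 = 0.85714… → 0.86
= CMYK(0.00, 0.41, 0.86, 0.20)


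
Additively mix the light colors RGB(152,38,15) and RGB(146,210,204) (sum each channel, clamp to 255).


Additive: each channel = min(255, C₁+C₂)
R: 152+146 = 298 → 255
G: 38+210 = 248 → 248
B: 15+204 = 219 → 219
= RGB(255, 248, 219)


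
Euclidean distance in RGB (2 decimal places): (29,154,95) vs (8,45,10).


d = √[(R₁-R₂)² + (G₁-G₂)² + (B₁-B₂)²]
d = √[(29-8)² + (154-45)² + (95-10)²]
d = √[441 + 11881 + 7225]
d = √19547
d ≈ 139.81


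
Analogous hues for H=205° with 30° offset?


Base hue: 205°
Left analog: (205 - 30) mod 360 = 175°
Right analog: (205 + 30) mod 360 = 235°
Analogous hues = 175° and 235°


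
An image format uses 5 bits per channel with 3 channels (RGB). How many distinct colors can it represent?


Total bits = 5 bits/channel × 3 channels = 15 bits
Distinct colors = 2^15
= 32,768 colors


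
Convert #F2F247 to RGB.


F2 → 242 (R)
F2 → 242 (G)
47 → 71 (B)
= RGB(242, 242, 71)


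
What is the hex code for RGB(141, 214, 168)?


R = 141 → 8D (hex)
G = 214 → D6 (hex)
B = 168 → A8 (hex)
Hex = #8DD6A8


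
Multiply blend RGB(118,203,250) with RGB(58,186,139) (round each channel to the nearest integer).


Multiply: C = A×B/255, rounded to nearest integer
R: 118×58/255 = 6844/255 ≈ 26.839 → 27
G: 203×186/255 = 37758/255 ≈ 148.071 → 148
B: 250×139/255 = 34750/255 ≈ 136.275 → 136
= RGB(27, 148, 136)


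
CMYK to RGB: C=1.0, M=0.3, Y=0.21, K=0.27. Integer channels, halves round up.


R = 255 × (1-C) × (1-K) = 255 × 0.00 × 0.73 = 0
G = 255 × (1-M) × (1-K) = 255 × 0.70 × 0.73 = 130.305 → 130
B = 255 × (1-Y) × (1-K) = 255 × 0.79 × 0.73 = 147.0585 → 147
= RGB(0, 130, 147)


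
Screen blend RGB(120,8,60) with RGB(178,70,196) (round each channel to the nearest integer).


Screen: C = 255 - (255-A)×(255-B)/255, rounded to nearest integer
R: 255 - (255-120)×(255-178)/255 = 255 - 10395/255 ≈ 255 - 40.765 = 214.235 → 214
G: 255 - (255-8)×(255-70)/255 = 255 - 45695/255 ≈ 255 - 179.196 = 75.804 → 76
B: 255 - (255-60)×(255-196)/255 = 255 - 11505/255 ≈ 255 - 45.118 = 209.882 → 210
= RGB(214, 76, 210)


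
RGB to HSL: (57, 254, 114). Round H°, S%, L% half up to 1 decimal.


Normalize: R'=57/255≈0.2235, G'=254/255≈0.9961, B'=114/255≈0.4471
Max=254/255, Min=57/255, Δ=Max-Min=197/255
L = (Max+Min)/2 = (254+57)/510 = 311/510 = 0.60980… → L = 61.0%
L > 0.5 → S = Δ/(2-Max-Min) = 197/(510-254-57) = 197/199 = 0.98994… → S = 99.0%
(the 1/255 factors cancel in S and H, so raw channel differences can be used)
Max is G' → H = 60 × ((B-R)/Δ + 2) = 60 × ((114-57)/197 + 2)
  57/197 + 2 = 0.2893… + 2 = 2.2893…
  H = 60 × 2.2893… = 137.360…° → H = 137.4°
= HSL(137.4°, 99.0%, 61.0%)


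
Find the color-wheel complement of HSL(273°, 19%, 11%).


Complement = opposite side of color wheel = hue + 180°
H' = (273 + 180) mod 360 = 93°
S and L unchanged.
= HSL(93°, 19%, 11%)


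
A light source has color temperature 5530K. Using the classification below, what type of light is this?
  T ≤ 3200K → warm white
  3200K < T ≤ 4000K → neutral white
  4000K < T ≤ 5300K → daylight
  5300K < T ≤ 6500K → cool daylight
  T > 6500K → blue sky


Temperature: 5530K
5300K < 5530K ≤ 6500K → cool daylight
Classification: cool daylight


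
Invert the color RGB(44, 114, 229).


Invert: (255-R, 255-G, 255-B)
R: 255-44 = 211
G: 255-114 = 141
B: 255-229 = 26
= RGB(211, 141, 26)


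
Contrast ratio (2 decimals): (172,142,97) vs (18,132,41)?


Linearize each sRGB channel c=v/255: c/12.92 if c ≤ 0.04045 else ((c+0.055)/1.055)^2.4
L = 0.2126×R_lin + 0.7152×G_lin + 0.0722×B_lin
Color 1 (172,142,97):
  R=172: 172/255≈0.6745 > 0.04045 → ((0.6745+0.055)/1.055)^2.4 ≈ 0.41254
  G=142: 142/255≈0.5569 > 0.04045 → ((0.5569+0.055)/1.055)^2.4 ≈ 0.27050
  B=97: 97/255≈0.3804 > 0.04045 → ((0.3804+0.055)/1.055)^2.4 ≈ 0.11954
  L1 = 0.2126×0.41254 + 0.7152×0.27050 + 0.0722×0.11954 ≈ 0.28980
Color 2 (18,132,41):
  R=18: 18/255≈0.0706 > 0.04045 → ((0.0706+0.055)/1.055)^2.4 ≈ 0.00605
  G=132: 132/255≈0.5176 > 0.04045 → ((0.5176+0.055)/1.055)^2.4 ≈ 0.23074
  B=41: 41/255≈0.1608 > 0.04045 → ((0.1608+0.055)/1.055)^2.4 ≈ 0.02217
  L2 = 0.2126×0.00605 + 0.7152×0.23074 + 0.0722×0.02217 ≈ 0.16791
Lighter = 0.28980, Darker = 0.16791
Ratio = (L_lighter + 0.05) / (L_darker + 0.05)
Ratio = (0.28980 + 0.05) / (0.16791 + 0.05) = 0.33980 / 0.21791 ≈ 1.5593
Ratio ≈ 1.56:1


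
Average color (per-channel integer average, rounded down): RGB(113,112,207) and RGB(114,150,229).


Midpoint: each channel = ⌊(C₁+C₂)/2⌋
R: ⌊(113+114)/2⌋ = 113
G: ⌊(112+150)/2⌋ = 131
B: ⌊(207+229)/2⌋ = 218
= RGB(113, 131, 218)


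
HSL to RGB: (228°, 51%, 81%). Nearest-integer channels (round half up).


H=228°, S=0.51, L=0.81
C = (1-|2L-1|)×S = (1-|0.62|)×0.51 = 0.1938
H' = H/60 = 228/60 ≈ 3.8000; X = C×(1-|H' mod 2 - 1|) = 0.03876
m = L - C/2 = 0.81 - 0.0969 = 0.7131
Sector ⌊H'⌋ = 3 → (R',G',B') = (0.0, 0.03876, 0.1938)
RGB = ((R'+m)×255, (G'+m)×255, (B'+m)×255) = (181.8405, 191.7243, 231.2595)
Round half up → RGB(182, 192, 231)


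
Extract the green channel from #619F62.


Color: #619F62
R = 61 = 97
G = 9F = 159
B = 62 = 98
Green = 159


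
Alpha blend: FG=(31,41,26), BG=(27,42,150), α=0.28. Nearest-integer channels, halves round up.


C = α×F + (1-α)×B, with 1-α = 0.72
R: 0.28×31 + 0.72×27 = 8.68 + 19.44 = 28.12 → 28
G: 0.28×41 + 0.72×42 = 11.48 + 30.24 = 41.72 → 42
B: 0.28×26 + 0.72×150 = 7.28 + 108.00 = 115.28 → 115
= RGB(28, 42, 115)


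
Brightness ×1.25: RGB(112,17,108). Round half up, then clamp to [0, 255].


Multiply each channel by 1.25, round half up, clamp to [0, 255]
R: 112×1.25 = 140
G: 17×1.25 = 21.25 → round → 21
B: 108×1.25 = 135
= RGB(140, 21, 135)


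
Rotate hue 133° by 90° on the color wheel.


New hue = (H + rotation) mod 360
New hue = (133 + 90) mod 360
= 223 mod 360
= 223°


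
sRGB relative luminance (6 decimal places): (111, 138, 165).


Linearize each channel (sRGB transfer function): c = v/255; c_lin = c/12.92 if c ≤ 0.04045, else ((c+0.055)/1.055)^2.4
  R: 111/255 ≈ 0.435294 > 0.04045 → ((0.435294+0.055)/1.055)^2.4 ≈ 0.158961
  G: 138/255 ≈ 0.541176 > 0.04045 → ((0.541176+0.055)/1.055)^2.4 ≈ 0.254152
  B: 165/255 ≈ 0.647059 > 0.04045 → ((0.647059+0.055)/1.055)^2.4 ≈ 0.376262
R_lin = 0.158961, G_lin = 0.254152, B_lin = 0.376262
L = 0.2126×R + 0.7152×G + 0.0722×B
L = 0.2126×0.158961 + 0.7152×0.254152 + 0.0722×0.376262
L ≈ 0.242731


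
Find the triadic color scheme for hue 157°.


Triadic: equally spaced at 120° intervals
H1 = 157°
H2 = (157 + 120) mod 360 = 277°
H3 = (157 + 240) mod 360 = 37°
Triadic = 157°, 277°, 37°


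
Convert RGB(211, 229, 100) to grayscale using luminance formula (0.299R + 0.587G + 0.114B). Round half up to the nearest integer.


Gray = 0.299×R + 0.587×G + 0.114×B
Gray = 0.299×211 + 0.587×229 + 0.114×100
Gray = 63.089 + 134.423 + 11.400
Gray = 208.912 → round half up → 209
Gray = 209


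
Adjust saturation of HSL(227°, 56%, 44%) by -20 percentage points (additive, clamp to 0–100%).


Original S = 56%
Adjustment = -20 percentage points
New S = 56 + (-20) = 36
Clamp to [0, 100] → 36
= HSL(227°, 36%, 44%)


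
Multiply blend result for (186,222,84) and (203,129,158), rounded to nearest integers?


Multiply: C = A×B/255, rounded to nearest integer
R: 186×203/255 = 37758/255 ≈ 148.071 → 148
G: 222×129/255 = 28638/255 ≈ 112.306 → 112
B: 84×158/255 = 13272/255 ≈ 52.047 → 52
= RGB(148, 112, 52)


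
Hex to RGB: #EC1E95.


EC → 236 (R)
1E → 30 (G)
95 → 149 (B)
= RGB(236, 30, 149)


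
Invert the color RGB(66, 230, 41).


Invert: (255-R, 255-G, 255-B)
R: 255-66 = 189
G: 255-230 = 25
B: 255-41 = 214
= RGB(189, 25, 214)


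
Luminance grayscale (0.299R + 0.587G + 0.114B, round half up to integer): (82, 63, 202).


Gray = 0.299×R + 0.587×G + 0.114×B
Gray = 0.299×82 + 0.587×63 + 0.114×202
Gray = 24.518 + 36.981 + 23.028
Gray = 84.527 → round half up → 85
Gray = 85


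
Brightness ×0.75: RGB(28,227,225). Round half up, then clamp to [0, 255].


Multiply each channel by 0.75, round half up, clamp to [0, 255]
R: 28×0.75 = 21
G: 227×0.75 = 170.25 → round → 170
B: 225×0.75 = 168.75 → round → 169
= RGB(21, 170, 169)


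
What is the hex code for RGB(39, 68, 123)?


R = 39 → 27 (hex)
G = 68 → 44 (hex)
B = 123 → 7B (hex)
Hex = #27447B


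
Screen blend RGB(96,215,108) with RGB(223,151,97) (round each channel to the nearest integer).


Screen: C = 255 - (255-A)×(255-B)/255, rounded to nearest integer
R: 255 - (255-96)×(255-223)/255 = 255 - 5088/255 ≈ 255 - 19.953 = 235.047 → 235
G: 255 - (255-215)×(255-151)/255 = 255 - 4160/255 ≈ 255 - 16.314 = 238.686 → 239
B: 255 - (255-108)×(255-97)/255 = 255 - 23226/255 ≈ 255 - 91.082 = 163.918 → 164
= RGB(235, 239, 164)


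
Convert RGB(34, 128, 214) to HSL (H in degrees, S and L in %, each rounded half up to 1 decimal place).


Normalize: R'=34/255≈0.1333, G'=128/255≈0.5020, B'=214/255≈0.8392
Max=214/255, Min=34/255, Δ=Max-Min=180/255
L = (Max+Min)/2 = (214+34)/510 = 248/510 = 0.48627… → L = 48.6%
L ≤ 0.5 → S = Δ/(Max+Min) = 180/(214+34) = 180/248 = 0.72580… → S = 72.6%
(the 1/255 factors cancel in S and H, so raw channel differences can be used)
Max is B' → H = 60 × ((R-G)/Δ + 4) = 60 × ((34-128)/180 + 4)
  -94/180 + 4 = -0.5222… + 4 = 3.4777…
  H = 60 × 3.4777… = 208.666…° → H = 208.7°
= HSL(208.7°, 72.6%, 48.6%)


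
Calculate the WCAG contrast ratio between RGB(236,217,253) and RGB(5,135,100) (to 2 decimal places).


Linearize each sRGB channel c=v/255: c/12.92 if c ≤ 0.04045 else ((c+0.055)/1.055)^2.4
L = 0.2126×R_lin + 0.7152×G_lin + 0.0722×B_lin
Color 1 (236,217,253):
  R=236: 236/255≈0.9255 > 0.04045 → ((0.9255+0.055)/1.055)^2.4 ≈ 0.83880
  G=217: 217/255≈0.8510 > 0.04045 → ((0.8510+0.055)/1.055)^2.4 ≈ 0.69387
  B=253: 253/255≈0.9922 > 0.04045 → ((0.9922+0.055)/1.055)^2.4 ≈ 0.98225
  L1 = 0.2126×0.83880 + 0.7152×0.69387 + 0.0722×0.98225 ≈ 0.74550
Color 2 (5,135,100):
  R=5: 5/255≈0.0196 ≤ 0.04045 → 0.0196/12.92 ≈ 0.00152
  G=135: 135/255≈0.5294 > 0.04045 → ((0.5294+0.055)/1.055)^2.4 ≈ 0.24228
  B=100: 100/255≈0.3922 > 0.04045 → ((0.3922+0.055)/1.055)^2.4 ≈ 0.12744
  L2 = 0.2126×0.00152 + 0.7152×0.24228 + 0.0722×0.12744 ≈ 0.18280
Lighter = 0.74550, Darker = 0.18280
Ratio = (L_lighter + 0.05) / (L_darker + 0.05)
Ratio = (0.74550 + 0.05) / (0.18280 + 0.05) = 0.79550 / 0.23280 ≈ 3.4171
Ratio ≈ 3.42:1


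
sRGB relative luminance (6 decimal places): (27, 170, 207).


Linearize each channel (sRGB transfer function): c = v/255; c_lin = c/12.92 if c ≤ 0.04045, else ((c+0.055)/1.055)^2.4
  R: 27/255 ≈ 0.105882 > 0.04045 → ((0.105882+0.055)/1.055)^2.4 ≈ 0.010960
  G: 170/255 ≈ 0.666667 > 0.04045 → ((0.666667+0.055)/1.055)^2.4 ≈ 0.401978
  B: 207/255 ≈ 0.811765 > 0.04045 → ((0.811765+0.055)/1.055)^2.4 ≈ 0.623960
R_lin = 0.010960, G_lin = 0.401978, B_lin = 0.623960
L = 0.2126×R + 0.7152×G + 0.0722×B
L = 0.2126×0.010960 + 0.7152×0.401978 + 0.0722×0.623960
L ≈ 0.334875


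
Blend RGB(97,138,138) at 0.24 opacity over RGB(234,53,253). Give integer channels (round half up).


C = α×F + (1-α)×B, with 1-α = 0.76
R: 0.24×97 + 0.76×234 = 23.28 + 177.84 = 201.12 → 201
G: 0.24×138 + 0.76×53 = 33.12 + 40.28 = 73.40 → 73
B: 0.24×138 + 0.76×253 = 33.12 + 192.28 = 225.40 → 225
= RGB(201, 73, 225)


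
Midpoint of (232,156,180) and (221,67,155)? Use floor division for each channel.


Midpoint: each channel = ⌊(C₁+C₂)/2⌋
R: ⌊(232+221)/2⌋ = 226
G: ⌊(156+67)/2⌋ = 111
B: ⌊(180+155)/2⌋ = 167
= RGB(226, 111, 167)


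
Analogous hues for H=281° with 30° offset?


Base hue: 281°
Left analog: (281 - 30) mod 360 = 251°
Right analog: (281 + 30) mod 360 = 311°
Analogous hues = 251° and 311°


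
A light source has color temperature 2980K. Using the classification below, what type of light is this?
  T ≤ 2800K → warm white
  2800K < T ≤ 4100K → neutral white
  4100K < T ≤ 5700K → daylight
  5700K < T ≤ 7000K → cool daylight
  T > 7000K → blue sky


Temperature: 2980K
2800K < 2980K ≤ 4100K → neutral white
Classification: neutral white


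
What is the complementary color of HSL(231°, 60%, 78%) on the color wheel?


Complement = opposite side of color wheel = hue + 180°
H' = (231 + 180) mod 360 = 51°
S and L unchanged.
= HSL(51°, 60%, 78%)


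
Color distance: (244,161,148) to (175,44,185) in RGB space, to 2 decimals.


d = √[(R₁-R₂)² + (G₁-G₂)² + (B₁-B₂)²]
d = √[(244-175)² + (161-44)² + (148-185)²]
d = √[4761 + 13689 + 1369]
d = √19819
d ≈ 140.78


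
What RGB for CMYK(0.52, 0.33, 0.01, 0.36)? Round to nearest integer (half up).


R = 255 × (1-C) × (1-K) = 255 × 0.48 × 0.64 = 78.336 → 78
G = 255 × (1-M) × (1-K) = 255 × 0.67 × 0.64 = 109.344 → 109
B = 255 × (1-Y) × (1-K) = 255 × 0.99 × 0.64 = 161.568 → 162
= RGB(78, 109, 162)


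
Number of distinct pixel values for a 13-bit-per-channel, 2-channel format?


Total bits = 13 bits/channel × 2 channels = 26 bits
Distinct pixel values = 2^26
= 67,108,864 pixel values


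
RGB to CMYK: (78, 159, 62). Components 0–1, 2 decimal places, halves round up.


R'=78/255≈0.3059, G'=159/255≈0.6235, B'=62/255≈0.2431
K = 1 - max(R',G',B') = 1 - 159/255 = 96/255 = 0.37647… → 0.38
(1-R'-K)/(1-K) simplifies to (max-R)/max with max = 159:
C = (159-78)/159 = 81/159 = 0.50943… → 0.51
M = (159-159)/159 = 0/159 = 0 → 0.00
Y = (159-62)/159 = 97/159 = 0.61006… → 0.61
= CMYK(0.51, 0.00, 0.61, 0.38)


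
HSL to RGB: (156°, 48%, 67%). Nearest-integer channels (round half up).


H=156°, S=0.48, L=0.67
C = (1-|2L-1|)×S = (1-|0.34|)×0.48 = 0.3168
H' = H/60 = 156/60 ≈ 2.6000; X = C×(1-|H' mod 2 - 1|) = 0.19008
m = L - C/2 = 0.67 - 0.1584 = 0.5116
Sector ⌊H'⌋ = 2 → (R',G',B') = (0.0, 0.3168, 0.19008)
RGB = ((R'+m)×255, (G'+m)×255, (B'+m)×255) = (130.458, 211.242, 178.9284)
Round half up → RGB(130, 211, 179)


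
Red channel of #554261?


Color: #554261
R = 55 = 85
G = 42 = 66
B = 61 = 97
Red = 85


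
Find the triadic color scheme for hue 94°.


Triadic: equally spaced at 120° intervals
H1 = 94°
H2 = (94 + 120) mod 360 = 214°
H3 = (94 + 240) mod 360 = 334°
Triadic = 94°, 214°, 334°


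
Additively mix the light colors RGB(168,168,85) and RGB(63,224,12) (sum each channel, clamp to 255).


Additive: each channel = min(255, C₁+C₂)
R: 168+63 = 231 → 231
G: 168+224 = 392 → 255
B: 85+12 = 97 → 97
= RGB(231, 255, 97)


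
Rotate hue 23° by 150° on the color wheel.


New hue = (H + rotation) mod 360
New hue = (23 + 150) mod 360
= 173 mod 360
= 173°


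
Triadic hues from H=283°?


Triadic: equally spaced at 120° intervals
H1 = 283°
H2 = (283 + 120) mod 360 = 43°
H3 = (283 + 240) mod 360 = 163°
Triadic = 283°, 43°, 163°


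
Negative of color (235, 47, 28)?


Invert: (255-R, 255-G, 255-B)
R: 255-235 = 20
G: 255-47 = 208
B: 255-28 = 227
= RGB(20, 208, 227)


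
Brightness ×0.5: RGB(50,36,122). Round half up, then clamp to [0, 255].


Multiply each channel by 0.5, round half up, clamp to [0, 255]
R: 50×0.5 = 25
G: 36×0.5 = 18
B: 122×0.5 = 61
= RGB(25, 18, 61)


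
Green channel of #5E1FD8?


Color: #5E1FD8
R = 5E = 94
G = 1F = 31
B = D8 = 216
Green = 31


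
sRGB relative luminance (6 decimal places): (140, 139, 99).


Linearize each channel (sRGB transfer function): c = v/255; c_lin = c/12.92 if c ≤ 0.04045, else ((c+0.055)/1.055)^2.4
  R: 140/255 ≈ 0.549020 > 0.04045 → ((0.549020+0.055)/1.055)^2.4 ≈ 0.262251
  G: 139/255 ≈ 0.545098 > 0.04045 → ((0.545098+0.055)/1.055)^2.4 ≈ 0.258183
  B: 99/255 ≈ 0.388235 > 0.04045 → ((0.388235+0.055)/1.055)^2.4 ≈ 0.124772
R_lin = 0.262251, G_lin = 0.258183, B_lin = 0.124772
L = 0.2126×R + 0.7152×G + 0.0722×B
L = 0.2126×0.262251 + 0.7152×0.258183 + 0.0722×0.124772
L ≈ 0.249415


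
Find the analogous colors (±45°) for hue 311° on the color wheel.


Base hue: 311°
Left analog: (311 - 45) mod 360 = 266°
Right analog: (311 + 45) mod 360 = 356°
Analogous hues = 266° and 356°


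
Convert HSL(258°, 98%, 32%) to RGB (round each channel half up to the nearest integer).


H=258°, S=0.98, L=0.32
C = (1-|2L-1|)×S = (1-|-0.36|)×0.98 = 0.6272
H' = H/60 = 258/60 ≈ 4.3000; X = C×(1-|H' mod 2 - 1|) = 0.18816
m = L - C/2 = 0.32 - 0.3136 = 0.0064
Sector ⌊H'⌋ = 4 → (R',G',B') = (0.18816, 0.0, 0.6272)
RGB = ((R'+m)×255, (G'+m)×255, (B'+m)×255) = (49.6128, 1.632, 161.568)
Round half up → RGB(50, 2, 162)


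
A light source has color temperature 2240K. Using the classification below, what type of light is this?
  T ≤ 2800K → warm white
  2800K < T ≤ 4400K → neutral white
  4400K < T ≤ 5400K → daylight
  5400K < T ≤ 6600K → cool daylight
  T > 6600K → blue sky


Temperature: 2240K
2240K ≤ 2800K → warm white
Classification: warm white


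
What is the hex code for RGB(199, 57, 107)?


R = 199 → C7 (hex)
G = 57 → 39 (hex)
B = 107 → 6B (hex)
Hex = #C7396B


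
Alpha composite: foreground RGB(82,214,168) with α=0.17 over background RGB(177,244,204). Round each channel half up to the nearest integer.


C = α×F + (1-α)×B, with 1-α = 0.83
R: 0.17×82 + 0.83×177 = 13.94 + 146.91 = 160.85 → 161
G: 0.17×214 + 0.83×244 = 36.38 + 202.52 = 238.90 → 239
B: 0.17×168 + 0.83×204 = 28.56 + 169.32 = 197.88 → 198
= RGB(161, 239, 198)


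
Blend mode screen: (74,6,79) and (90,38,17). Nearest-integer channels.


Screen: C = 255 - (255-A)×(255-B)/255, rounded to nearest integer
R: 255 - (255-74)×(255-90)/255 = 255 - 29865/255 ≈ 255 - 117.118 = 137.882 → 138
G: 255 - (255-6)×(255-38)/255 = 255 - 54033/255 ≈ 255 - 211.894 = 43.106 → 43
B: 255 - (255-79)×(255-17)/255 = 255 - 41888/255 ≈ 255 - 164.267 = 90.733 → 91
= RGB(138, 43, 91)


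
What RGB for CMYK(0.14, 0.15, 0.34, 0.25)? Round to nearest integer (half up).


R = 255 × (1-C) × (1-K) = 255 × 0.86 × 0.75 = 164.475 → 164
G = 255 × (1-M) × (1-K) = 255 × 0.85 × 0.75 = 162.5625 → 163
B = 255 × (1-Y) × (1-K) = 255 × 0.66 × 0.75 = 126.225 → 126
= RGB(164, 163, 126)


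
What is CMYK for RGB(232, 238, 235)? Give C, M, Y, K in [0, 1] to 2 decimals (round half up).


R'=232/255≈0.9098, G'=238/255≈0.9333, B'=235/255≈0.9216
K = 1 - max(R',G',B') = 1 - 238/255 = 17/255 = 0.06666… → 0.07
(1-R'-K)/(1-K) simplifies to (max-R)/max with max = 238:
C = (238-232)/238 = 6/238 = 0.02521… → 0.03
M = (238-238)/238 = 0/238 = 0 → 0.00
Y = (238-235)/238 = 3/238 = 0.01260… → 0.01
= CMYK(0.03, 0.00, 0.01, 0.07)


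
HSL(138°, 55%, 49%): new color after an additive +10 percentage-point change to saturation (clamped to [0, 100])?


Original S = 55%
Adjustment = +10 percentage points
New S = 55 + (10) = 65
Clamp to [0, 100] → 65
= HSL(138°, 65%, 49%)


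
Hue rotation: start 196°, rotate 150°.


New hue = (H + rotation) mod 360
New hue = (196 + 150) mod 360
= 346 mod 360
= 346°


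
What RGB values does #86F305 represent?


86 → 134 (R)
F3 → 243 (G)
05 → 5 (B)
= RGB(134, 243, 5)


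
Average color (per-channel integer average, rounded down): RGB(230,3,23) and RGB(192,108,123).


Midpoint: each channel = ⌊(C₁+C₂)/2⌋
R: ⌊(230+192)/2⌋ = 211
G: ⌊(3+108)/2⌋ = 55
B: ⌊(23+123)/2⌋ = 73
= RGB(211, 55, 73)


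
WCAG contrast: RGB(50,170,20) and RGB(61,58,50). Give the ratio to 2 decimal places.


Linearize each sRGB channel c=v/255: c/12.92 if c ≤ 0.04045 else ((c+0.055)/1.055)^2.4
L = 0.2126×R_lin + 0.7152×G_lin + 0.0722×B_lin
Color 1 (50,170,20):
  R=50: 50/255≈0.1961 > 0.04045 → ((0.1961+0.055)/1.055)^2.4 ≈ 0.03190
  G=170: 170/255≈0.6667 > 0.04045 → ((0.6667+0.055)/1.055)^2.4 ≈ 0.40198
  B=20: 20/255≈0.0784 > 0.04045 → ((0.0784+0.055)/1.055)^2.4 ≈ 0.00700
  L1 = 0.2126×0.03190 + 0.7152×0.40198 + 0.0722×0.00700 ≈ 0.29478
Color 2 (61,58,50):
  R=61: 61/255≈0.2392 > 0.04045 → ((0.2392+0.055)/1.055)^2.4 ≈ 0.04667
  G=58: 58/255≈0.2275 > 0.04045 → ((0.2275+0.055)/1.055)^2.4 ≈ 0.04231
  B=50: 50/255≈0.1961 > 0.04045 → ((0.1961+0.055)/1.055)^2.4 ≈ 0.03190
  L2 = 0.2126×0.04667 + 0.7152×0.04231 + 0.0722×0.03190 ≈ 0.04249
Lighter = 0.29478, Darker = 0.04249
Ratio = (L_lighter + 0.05) / (L_darker + 0.05)
Ratio = (0.29478 + 0.05) / (0.04249 + 0.05) = 0.34478 / 0.09249 ≈ 3.7280
Ratio ≈ 3.73:1


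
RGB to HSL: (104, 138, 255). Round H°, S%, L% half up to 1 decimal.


Normalize: R'=104/255≈0.4078, G'=138/255≈0.5412, B'=255/255≈1.0000
Max=255/255, Min=104/255, Δ=Max-Min=151/255
L = (Max+Min)/2 = (255+104)/510 = 359/510 = 0.70392… → L = 70.4%
L > 0.5 → S = Δ/(2-Max-Min) = 151/(510-255-104) = 151/151 = 1 → S = 100.0%
(the 1/255 factors cancel in S and H, so raw channel differences can be used)
Max is B' → H = 60 × ((R-G)/Δ + 4) = 60 × ((104-138)/151 + 4)
  -34/151 + 4 = -0.2251… + 4 = 3.7748…
  H = 60 × 3.7748… = 226.490…° → H = 226.5°
= HSL(226.5°, 100.0%, 70.4%)


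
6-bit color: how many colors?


Colors = 2^bits = 2^6
= 64 colors


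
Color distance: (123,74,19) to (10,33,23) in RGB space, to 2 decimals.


d = √[(R₁-R₂)² + (G₁-G₂)² + (B₁-B₂)²]
d = √[(123-10)² + (74-33)² + (19-23)²]
d = √[12769 + 1681 + 16]
d = √14466
d ≈ 120.27


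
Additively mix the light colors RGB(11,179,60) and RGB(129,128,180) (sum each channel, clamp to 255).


Additive: each channel = min(255, C₁+C₂)
R: 11+129 = 140 → 140
G: 179+128 = 307 → 255
B: 60+180 = 240 → 240
= RGB(140, 255, 240)


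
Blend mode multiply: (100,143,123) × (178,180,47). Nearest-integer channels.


Multiply: C = A×B/255, rounded to nearest integer
R: 100×178/255 = 17800/255 ≈ 69.804 → 70
G: 143×180/255 = 25740/255 ≈ 100.941 → 101
B: 123×47/255 = 5781/255 ≈ 22.671 → 23
= RGB(70, 101, 23)


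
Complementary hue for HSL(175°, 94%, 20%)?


Complement = opposite side of color wheel = hue + 180°
H' = (175 + 180) mod 360 = 355°
S and L unchanged.
= HSL(355°, 94%, 20%)


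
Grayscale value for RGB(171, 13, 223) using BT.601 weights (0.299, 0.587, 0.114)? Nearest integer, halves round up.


Gray = 0.299×R + 0.587×G + 0.114×B
Gray = 0.299×171 + 0.587×13 + 0.114×223
Gray = 51.129 + 7.631 + 25.422
Gray = 84.182 → round half up → 84
Gray = 84


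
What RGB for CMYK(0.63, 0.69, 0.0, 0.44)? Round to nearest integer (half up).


R = 255 × (1-C) × (1-K) = 255 × 0.37 × 0.56 = 52.836 → 53
G = 255 × (1-M) × (1-K) = 255 × 0.31 × 0.56 = 44.268 → 44
B = 255 × (1-Y) × (1-K) = 255 × 1.00 × 0.56 = 142.8 → 143
= RGB(53, 44, 143)


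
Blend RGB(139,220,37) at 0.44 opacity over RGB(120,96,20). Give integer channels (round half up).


C = α×F + (1-α)×B, with 1-α = 0.56
R: 0.44×139 + 0.56×120 = 61.16 + 67.20 = 128.36 → 128
G: 0.44×220 + 0.56×96 = 96.80 + 53.76 = 150.56 → 151
B: 0.44×37 + 0.56×20 = 16.28 + 11.20 = 27.48 → 27
= RGB(128, 151, 27)


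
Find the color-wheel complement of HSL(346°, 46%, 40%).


Complement = opposite side of color wheel = hue + 180°
H' = (346 + 180) mod 360 = 166°
S and L unchanged.
= HSL(166°, 46%, 40%)


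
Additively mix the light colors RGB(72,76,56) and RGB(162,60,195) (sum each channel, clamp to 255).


Additive: each channel = min(255, C₁+C₂)
R: 72+162 = 234 → 234
G: 76+60 = 136 → 136
B: 56+195 = 251 → 251
= RGB(234, 136, 251)


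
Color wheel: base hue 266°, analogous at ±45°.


Base hue: 266°
Left analog: (266 - 45) mod 360 = 221°
Right analog: (266 + 45) mod 360 = 311°
Analogous hues = 221° and 311°


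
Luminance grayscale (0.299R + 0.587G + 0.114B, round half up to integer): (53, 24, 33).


Gray = 0.299×R + 0.587×G + 0.114×B
Gray = 0.299×53 + 0.587×24 + 0.114×33
Gray = 15.847 + 14.088 + 3.762
Gray = 33.697 → round half up → 34
Gray = 34


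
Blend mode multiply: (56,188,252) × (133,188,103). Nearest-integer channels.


Multiply: C = A×B/255, rounded to nearest integer
R: 56×133/255 = 7448/255 ≈ 29.208 → 29
G: 188×188/255 = 35344/255 ≈ 138.604 → 139
B: 252×103/255 = 25956/255 ≈ 101.788 → 102
= RGB(29, 139, 102)


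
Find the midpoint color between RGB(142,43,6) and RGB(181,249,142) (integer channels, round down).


Midpoint: each channel = ⌊(C₁+C₂)/2⌋
R: ⌊(142+181)/2⌋ = 161
G: ⌊(43+249)/2⌋ = 146
B: ⌊(6+142)/2⌋ = 74
= RGB(161, 146, 74)


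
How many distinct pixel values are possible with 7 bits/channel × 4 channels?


Total bits = 7 bits/channel × 4 channels = 28 bits
Distinct pixel values = 2^28
= 268,435,456 pixel values


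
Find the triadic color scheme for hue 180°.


Triadic: equally spaced at 120° intervals
H1 = 180°
H2 = (180 + 120) mod 360 = 300°
H3 = (180 + 240) mod 360 = 60°
Triadic = 180°, 300°, 60°


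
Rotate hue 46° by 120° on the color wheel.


New hue = (H + rotation) mod 360
New hue = (46 + 120) mod 360
= 166 mod 360
= 166°


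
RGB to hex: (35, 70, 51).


R = 35 → 23 (hex)
G = 70 → 46 (hex)
B = 51 → 33 (hex)
Hex = #234633


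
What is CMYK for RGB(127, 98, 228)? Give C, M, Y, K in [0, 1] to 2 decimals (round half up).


R'=127/255≈0.4980, G'=98/255≈0.3843, B'=228/255≈0.8941
K = 1 - max(R',G',B') = 1 - 228/255 = 27/255 = 0.10588… → 0.11
(1-R'-K)/(1-K) simplifies to (max-R)/max with max = 228:
C = (228-127)/228 = 101/228 = 0.44298… → 0.44
M = (228-98)/228 = 130/228 = 0.57017… → 0.57
Y = (228-228)/228 = 0/228 = 0 → 0.00
= CMYK(0.44, 0.57, 0.00, 0.11)


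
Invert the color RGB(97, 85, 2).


Invert: (255-R, 255-G, 255-B)
R: 255-97 = 158
G: 255-85 = 170
B: 255-2 = 253
= RGB(158, 170, 253)


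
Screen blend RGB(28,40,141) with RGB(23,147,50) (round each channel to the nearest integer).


Screen: C = 255 - (255-A)×(255-B)/255, rounded to nearest integer
R: 255 - (255-28)×(255-23)/255 = 255 - 52664/255 ≈ 255 - 206.525 = 48.475 → 48
G: 255 - (255-40)×(255-147)/255 = 255 - 23220/255 ≈ 255 - 91.059 = 163.941 → 164
B: 255 - (255-141)×(255-50)/255 = 255 - 23370/255 ≈ 255 - 91.647 = 163.353 → 163
= RGB(48, 164, 163)


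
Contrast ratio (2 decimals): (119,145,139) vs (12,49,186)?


Linearize each sRGB channel c=v/255: c/12.92 if c ≤ 0.04045 else ((c+0.055)/1.055)^2.4
L = 0.2126×R_lin + 0.7152×G_lin + 0.0722×B_lin
Color 1 (119,145,139):
  R=119: 119/255≈0.4667 > 0.04045 → ((0.4667+0.055)/1.055)^2.4 ≈ 0.18447
  G=145: 145/255≈0.5686 > 0.04045 → ((0.5686+0.055)/1.055)^2.4 ≈ 0.28315
  B=139: 139/255≈0.5451 > 0.04045 → ((0.5451+0.055)/1.055)^2.4 ≈ 0.25818
  L1 = 0.2126×0.18447 + 0.7152×0.28315 + 0.0722×0.25818 ≈ 0.26037
Color 2 (12,49,186):
  R=12: 12/255≈0.0471 > 0.04045 → ((0.0471+0.055)/1.055)^2.4 ≈ 0.00368
  G=49: 49/255≈0.1922 > 0.04045 → ((0.1922+0.055)/1.055)^2.4 ≈ 0.03071
  B=186: 186/255≈0.7294 > 0.04045 → ((0.7294+0.055)/1.055)^2.4 ≈ 0.49102
  L2 = 0.2126×0.00368 + 0.7152×0.03071 + 0.0722×0.49102 ≈ 0.05820
Lighter = 0.26037, Darker = 0.05820
Ratio = (L_lighter + 0.05) / (L_darker + 0.05)
Ratio = (0.26037 + 0.05) / (0.05820 + 0.05) = 0.31037 / 0.10820 ≈ 2.8685
Ratio ≈ 2.87:1


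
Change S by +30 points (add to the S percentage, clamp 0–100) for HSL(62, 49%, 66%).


Original S = 49%
Adjustment = +30 percentage points
New S = 49 + (30) = 79
Clamp to [0, 100] → 79
= HSL(62°, 79%, 66%)


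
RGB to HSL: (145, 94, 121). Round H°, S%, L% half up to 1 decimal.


Normalize: R'=145/255≈0.5686, G'=94/255≈0.3686, B'=121/255≈0.4745
Max=145/255, Min=94/255, Δ=Max-Min=51/255
L = (Max+Min)/2 = (145+94)/510 = 239/510 = 0.46862… → L = 46.9%
L ≤ 0.5 → S = Δ/(Max+Min) = 51/(145+94) = 51/239 = 0.21338… → S = 21.3%
(the 1/255 factors cancel in S and H, so raw channel differences can be used)
Max is R' → H = 60 × (((G-B)/Δ) mod 6) = 60 × (((94-121)/51) mod 6)
  (-27)/51 = -0.5294…; negative, so add 6 → 5.4705…
  H = 60 × 5.4705… = 328.235…° → H = 328.2°
= HSL(328.2°, 21.3%, 46.9%)


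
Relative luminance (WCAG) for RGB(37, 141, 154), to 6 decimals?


Linearize each channel (sRGB transfer function): c = v/255; c_lin = c/12.92 if c ≤ 0.04045, else ((c+0.055)/1.055)^2.4
  R: 37/255 ≈ 0.145098 > 0.04045 → ((0.145098+0.055)/1.055)^2.4 ≈ 0.018500
  G: 141/255 ≈ 0.552941 > 0.04045 → ((0.552941+0.055)/1.055)^2.4 ≈ 0.266356
  B: 154/255 ≈ 0.603922 > 0.04045 → ((0.603922+0.055)/1.055)^2.4 ≈ 0.323143
R_lin = 0.018500, G_lin = 0.266356, B_lin = 0.323143
L = 0.2126×R + 0.7152×G + 0.0722×B
L = 0.2126×0.018500 + 0.7152×0.266356 + 0.0722×0.323143
L ≈ 0.217762


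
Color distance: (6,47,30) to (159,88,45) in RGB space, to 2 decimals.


d = √[(R₁-R₂)² + (G₁-G₂)² + (B₁-B₂)²]
d = √[(6-159)² + (47-88)² + (30-45)²]
d = √[23409 + 1681 + 225]
d = √25315
d ≈ 159.11


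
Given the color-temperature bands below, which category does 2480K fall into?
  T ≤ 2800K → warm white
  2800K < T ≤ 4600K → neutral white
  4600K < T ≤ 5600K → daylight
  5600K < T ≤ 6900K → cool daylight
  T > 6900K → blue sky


Temperature: 2480K
2480K ≤ 2800K → warm white
Classification: warm white


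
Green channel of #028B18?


Color: #028B18
R = 02 = 2
G = 8B = 139
B = 18 = 24
Green = 139


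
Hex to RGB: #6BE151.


6B → 107 (R)
E1 → 225 (G)
51 → 81 (B)
= RGB(107, 225, 81)


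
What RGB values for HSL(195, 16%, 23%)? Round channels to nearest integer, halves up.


H=195°, S=0.16, L=0.23
C = (1-|2L-1|)×S = (1-|-0.54|)×0.16 = 0.0736
H' = H/60 = 195/60 ≈ 3.2500; X = C×(1-|H' mod 2 - 1|) = 0.0552
m = L - C/2 = 0.23 - 0.0368 = 0.1932
Sector ⌊H'⌋ = 3 → (R',G',B') = (0.0, 0.0552, 0.0736)
RGB = ((R'+m)×255, (G'+m)×255, (B'+m)×255) = (49.266, 63.342, 68.034)
Round half up → RGB(49, 63, 68)
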